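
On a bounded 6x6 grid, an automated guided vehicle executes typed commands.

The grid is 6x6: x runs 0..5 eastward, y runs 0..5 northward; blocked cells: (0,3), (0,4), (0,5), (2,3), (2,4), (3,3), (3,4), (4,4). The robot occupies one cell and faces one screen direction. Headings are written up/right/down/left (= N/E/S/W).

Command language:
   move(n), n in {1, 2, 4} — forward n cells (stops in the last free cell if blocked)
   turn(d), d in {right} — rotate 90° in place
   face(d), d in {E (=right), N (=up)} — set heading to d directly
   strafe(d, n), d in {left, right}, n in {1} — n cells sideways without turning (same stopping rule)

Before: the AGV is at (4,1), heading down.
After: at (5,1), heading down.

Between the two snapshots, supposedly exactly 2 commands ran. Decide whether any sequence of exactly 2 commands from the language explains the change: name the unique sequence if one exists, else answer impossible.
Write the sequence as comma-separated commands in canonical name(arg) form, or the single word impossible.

key: still facing S at the end — nothing in the sequence rotates
t0: at (4,1), heading down
t=1 strafe(left, 1) ⇒ at (5,1), heading down
t=2 strafe(left, 1) ⇒ at (5,1), heading down
uniquely the one of 64 2-step routes that fits.

strafe(left, 1), strafe(left, 1)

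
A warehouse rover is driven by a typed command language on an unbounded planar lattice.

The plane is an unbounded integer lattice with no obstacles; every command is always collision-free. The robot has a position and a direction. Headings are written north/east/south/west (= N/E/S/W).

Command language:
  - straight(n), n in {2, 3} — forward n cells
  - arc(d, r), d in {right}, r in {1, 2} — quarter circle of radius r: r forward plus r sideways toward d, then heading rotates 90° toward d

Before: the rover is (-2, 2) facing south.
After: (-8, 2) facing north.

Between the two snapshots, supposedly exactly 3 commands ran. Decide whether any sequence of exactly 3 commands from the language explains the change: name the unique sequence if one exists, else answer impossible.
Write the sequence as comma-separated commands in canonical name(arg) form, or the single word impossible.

arc(right, 2), straight(2), arc(right, 2)

key: position moved to (-8,2) AND the heading swung to N — translation plus rotation needed
from: (-2, 2) facing south
[1] after arc(right, 2): (-4, 0) facing west
[2] after straight(2): (-6, 0) facing west
[3] after arc(right, 2): (-8, 2) facing north
no rival 3-sequence matches.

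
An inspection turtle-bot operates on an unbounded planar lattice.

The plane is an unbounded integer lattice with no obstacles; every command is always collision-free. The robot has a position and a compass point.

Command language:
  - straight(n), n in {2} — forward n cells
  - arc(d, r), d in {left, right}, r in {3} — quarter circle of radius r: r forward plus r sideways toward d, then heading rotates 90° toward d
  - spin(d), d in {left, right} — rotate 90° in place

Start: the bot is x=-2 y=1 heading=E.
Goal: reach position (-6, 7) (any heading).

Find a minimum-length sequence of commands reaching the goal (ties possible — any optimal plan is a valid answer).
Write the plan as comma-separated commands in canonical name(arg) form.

t0: x=-2 y=1 heading=E
1. straight(2) → x=0 y=1 heading=E
2. spin(left) → x=0 y=1 heading=N
3. arc(left, 3) → x=-3 y=4 heading=W
4. arc(right, 3) → x=-6 y=7 heading=N
shorter routes all fall short; 4 is best.

straight(2), spin(left), arc(left, 3), arc(right, 3)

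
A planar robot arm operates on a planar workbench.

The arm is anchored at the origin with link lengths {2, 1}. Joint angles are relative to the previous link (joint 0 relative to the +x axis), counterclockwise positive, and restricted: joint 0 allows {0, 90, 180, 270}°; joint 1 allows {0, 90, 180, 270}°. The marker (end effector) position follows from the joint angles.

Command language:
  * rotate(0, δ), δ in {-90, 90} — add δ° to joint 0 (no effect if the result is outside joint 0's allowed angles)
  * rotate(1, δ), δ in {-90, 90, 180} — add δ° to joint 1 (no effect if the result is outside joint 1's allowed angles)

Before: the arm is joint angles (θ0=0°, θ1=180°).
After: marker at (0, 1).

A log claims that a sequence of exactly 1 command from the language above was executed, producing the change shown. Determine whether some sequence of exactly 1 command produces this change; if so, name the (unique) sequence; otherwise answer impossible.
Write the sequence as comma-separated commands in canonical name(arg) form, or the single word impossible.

rotate(0, 90)

initial: joint angles (θ0=0°, θ1=180°)
[1] after rotate(0, 90): joint angles (θ0=90°, θ1=180°)
no other 1-command option fits: unique.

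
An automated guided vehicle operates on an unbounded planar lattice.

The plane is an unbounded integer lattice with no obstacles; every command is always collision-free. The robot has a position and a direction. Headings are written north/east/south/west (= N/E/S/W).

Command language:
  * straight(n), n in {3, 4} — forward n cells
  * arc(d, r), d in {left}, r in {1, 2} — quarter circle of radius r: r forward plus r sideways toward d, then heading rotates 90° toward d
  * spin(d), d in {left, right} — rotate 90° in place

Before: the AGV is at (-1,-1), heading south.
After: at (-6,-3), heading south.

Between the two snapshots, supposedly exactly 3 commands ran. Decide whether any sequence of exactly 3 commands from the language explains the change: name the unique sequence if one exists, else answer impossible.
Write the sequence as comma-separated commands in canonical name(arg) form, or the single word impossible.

key: still facing S at the end — net rotation zero over 3 steps
from: at (-1,-1), heading south
step 1 (spin(right)): at (-1,-1), heading west
step 2 (straight(3)): at (-4,-1), heading west
step 3 (arc(left, 2)): at (-6,-3), heading south
uniquely the one of 216 3-step routes that fits.

spin(right), straight(3), arc(left, 2)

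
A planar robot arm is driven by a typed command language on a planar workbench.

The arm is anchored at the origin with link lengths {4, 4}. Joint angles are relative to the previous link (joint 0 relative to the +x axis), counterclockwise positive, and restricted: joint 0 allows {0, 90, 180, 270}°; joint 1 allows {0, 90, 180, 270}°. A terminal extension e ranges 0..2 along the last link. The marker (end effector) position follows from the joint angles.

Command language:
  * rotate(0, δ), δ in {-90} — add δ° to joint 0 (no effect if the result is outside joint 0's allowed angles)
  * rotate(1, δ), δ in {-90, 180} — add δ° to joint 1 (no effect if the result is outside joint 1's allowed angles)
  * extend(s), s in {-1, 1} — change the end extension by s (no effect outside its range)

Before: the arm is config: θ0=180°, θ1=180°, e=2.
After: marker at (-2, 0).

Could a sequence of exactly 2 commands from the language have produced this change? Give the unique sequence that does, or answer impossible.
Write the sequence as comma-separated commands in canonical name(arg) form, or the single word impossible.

t0: config: θ0=180°, θ1=180°, e=2
t=1 rotate(0, -90) ⇒ config: θ0=90°, θ1=180°, e=2
t=2 rotate(0, -90) ⇒ config: θ0=0°, θ1=180°, e=2
no rival 2-sequence matches.

rotate(0, -90), rotate(0, -90)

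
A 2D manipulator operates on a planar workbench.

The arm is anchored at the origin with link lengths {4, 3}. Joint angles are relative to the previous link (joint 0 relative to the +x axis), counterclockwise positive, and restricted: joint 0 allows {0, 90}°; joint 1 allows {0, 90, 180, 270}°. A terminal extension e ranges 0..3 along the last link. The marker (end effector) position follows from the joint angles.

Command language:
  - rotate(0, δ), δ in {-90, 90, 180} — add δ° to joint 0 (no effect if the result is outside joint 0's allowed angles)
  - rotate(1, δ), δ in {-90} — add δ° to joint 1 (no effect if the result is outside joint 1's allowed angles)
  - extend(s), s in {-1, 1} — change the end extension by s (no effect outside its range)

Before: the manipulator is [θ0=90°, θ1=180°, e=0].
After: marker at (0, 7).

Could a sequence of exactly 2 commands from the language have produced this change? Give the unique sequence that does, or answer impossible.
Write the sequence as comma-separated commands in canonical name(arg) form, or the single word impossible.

from: [θ0=90°, θ1=180°, e=0]
[1] after rotate(1, -90): [θ0=90°, θ1=90°, e=0]
[2] after rotate(1, -90): [θ0=90°, θ1=0°, e=0]
all 36 alternatives checked — unique.

rotate(1, -90), rotate(1, -90)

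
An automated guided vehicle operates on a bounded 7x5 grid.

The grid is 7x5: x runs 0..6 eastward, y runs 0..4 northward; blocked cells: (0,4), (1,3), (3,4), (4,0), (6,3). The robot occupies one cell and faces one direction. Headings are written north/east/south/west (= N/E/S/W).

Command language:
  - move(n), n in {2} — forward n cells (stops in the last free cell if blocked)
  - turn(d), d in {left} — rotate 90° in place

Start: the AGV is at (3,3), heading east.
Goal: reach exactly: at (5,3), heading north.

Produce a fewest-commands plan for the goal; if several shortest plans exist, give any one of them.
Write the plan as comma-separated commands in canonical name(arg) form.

start: at (3,3), heading east
[1] after move(2): at (5,3), heading east
[2] after turn(left): at (5,3), heading north
nothing shorter than 2 reaches the goal.

move(2), turn(left)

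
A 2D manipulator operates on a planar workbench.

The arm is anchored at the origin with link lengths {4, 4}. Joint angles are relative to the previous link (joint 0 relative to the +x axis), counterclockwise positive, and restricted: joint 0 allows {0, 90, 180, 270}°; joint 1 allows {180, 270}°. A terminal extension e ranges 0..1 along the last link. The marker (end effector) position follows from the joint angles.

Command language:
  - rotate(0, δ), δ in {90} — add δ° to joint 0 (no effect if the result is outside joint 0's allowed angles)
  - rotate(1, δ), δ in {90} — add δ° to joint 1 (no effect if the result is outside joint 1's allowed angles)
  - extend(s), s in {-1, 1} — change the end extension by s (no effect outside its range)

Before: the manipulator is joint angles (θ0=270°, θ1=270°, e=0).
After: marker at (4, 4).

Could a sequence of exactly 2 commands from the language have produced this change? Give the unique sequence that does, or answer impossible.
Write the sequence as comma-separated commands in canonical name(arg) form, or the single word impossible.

rotate(0, 90), rotate(0, 90)

start: joint angles (θ0=270°, θ1=270°, e=0)
[1] after rotate(0, 90): joint angles (θ0=0°, θ1=270°, e=0)
[2] after rotate(0, 90): joint angles (θ0=90°, θ1=270°, e=0)
all 16 alternatives checked — unique.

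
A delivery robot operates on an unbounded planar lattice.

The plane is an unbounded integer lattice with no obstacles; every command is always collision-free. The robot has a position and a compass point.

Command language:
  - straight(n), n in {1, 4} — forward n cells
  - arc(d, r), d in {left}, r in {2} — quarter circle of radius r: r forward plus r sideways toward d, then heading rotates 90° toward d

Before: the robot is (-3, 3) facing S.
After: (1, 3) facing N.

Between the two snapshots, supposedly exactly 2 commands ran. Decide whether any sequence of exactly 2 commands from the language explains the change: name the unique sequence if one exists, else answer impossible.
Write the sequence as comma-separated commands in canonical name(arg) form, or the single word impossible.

arc(left, 2), arc(left, 2)

key: position moved to (1,3) AND the heading swung to N — translation plus rotation needed
t0: (-3, 3) facing S
step 1 (arc(left, 2)): (-1, 1) facing E
step 2 (arc(left, 2)): (1, 3) facing N
no rival 2-sequence matches.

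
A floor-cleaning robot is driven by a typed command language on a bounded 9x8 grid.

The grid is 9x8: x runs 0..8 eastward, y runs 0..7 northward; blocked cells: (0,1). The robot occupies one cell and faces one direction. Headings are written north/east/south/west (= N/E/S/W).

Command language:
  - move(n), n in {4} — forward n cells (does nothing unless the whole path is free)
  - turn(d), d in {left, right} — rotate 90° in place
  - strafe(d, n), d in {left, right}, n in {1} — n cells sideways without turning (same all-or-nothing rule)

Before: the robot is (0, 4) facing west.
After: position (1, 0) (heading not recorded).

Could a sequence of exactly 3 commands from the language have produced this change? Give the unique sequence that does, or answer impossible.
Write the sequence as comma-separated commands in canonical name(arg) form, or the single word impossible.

key: order matters: swapping turn(left) and move(4) lands elsewhere
begin: (0, 4) facing west
[1] after turn(left): (0, 4) facing south
[2] after strafe(left, 1): (1, 4) facing south
[3] after move(4): (1, 0) facing south
all 125 alternatives checked — unique.

turn(left), strafe(left, 1), move(4)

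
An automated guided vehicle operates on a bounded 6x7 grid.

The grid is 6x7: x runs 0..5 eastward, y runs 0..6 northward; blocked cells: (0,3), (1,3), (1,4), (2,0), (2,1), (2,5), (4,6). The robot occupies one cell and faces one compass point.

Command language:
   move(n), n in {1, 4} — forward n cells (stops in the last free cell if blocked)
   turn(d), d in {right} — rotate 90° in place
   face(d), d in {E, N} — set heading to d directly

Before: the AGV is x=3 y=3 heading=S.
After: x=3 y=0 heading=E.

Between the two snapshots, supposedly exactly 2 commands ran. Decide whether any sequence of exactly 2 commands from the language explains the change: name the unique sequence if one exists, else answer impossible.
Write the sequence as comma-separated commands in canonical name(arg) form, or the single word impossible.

move(4), face(E)

key: move(4) runs into the grid edge before its full distance
start: x=3 y=3 heading=S
t=1 move(4) ⇒ x=3 y=0 heading=S
t=2 face(E) ⇒ x=3 y=0 heading=E
no other 2-command option fits: unique.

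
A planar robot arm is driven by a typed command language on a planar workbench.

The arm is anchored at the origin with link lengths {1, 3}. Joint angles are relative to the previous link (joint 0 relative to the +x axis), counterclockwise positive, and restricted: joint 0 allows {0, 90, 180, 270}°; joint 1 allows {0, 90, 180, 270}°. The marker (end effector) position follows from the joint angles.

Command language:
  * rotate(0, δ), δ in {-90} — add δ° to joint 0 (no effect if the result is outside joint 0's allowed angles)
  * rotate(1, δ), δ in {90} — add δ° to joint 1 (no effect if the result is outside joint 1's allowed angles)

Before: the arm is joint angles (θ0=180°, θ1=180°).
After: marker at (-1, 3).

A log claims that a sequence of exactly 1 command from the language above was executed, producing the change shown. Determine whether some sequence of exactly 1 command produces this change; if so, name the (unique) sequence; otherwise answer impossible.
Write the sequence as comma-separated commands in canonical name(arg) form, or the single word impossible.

start: joint angles (θ0=180°, θ1=180°)
t=1 rotate(1, 90) ⇒ joint angles (θ0=180°, θ1=270°)
no other 1-command option fits: unique.

rotate(1, 90)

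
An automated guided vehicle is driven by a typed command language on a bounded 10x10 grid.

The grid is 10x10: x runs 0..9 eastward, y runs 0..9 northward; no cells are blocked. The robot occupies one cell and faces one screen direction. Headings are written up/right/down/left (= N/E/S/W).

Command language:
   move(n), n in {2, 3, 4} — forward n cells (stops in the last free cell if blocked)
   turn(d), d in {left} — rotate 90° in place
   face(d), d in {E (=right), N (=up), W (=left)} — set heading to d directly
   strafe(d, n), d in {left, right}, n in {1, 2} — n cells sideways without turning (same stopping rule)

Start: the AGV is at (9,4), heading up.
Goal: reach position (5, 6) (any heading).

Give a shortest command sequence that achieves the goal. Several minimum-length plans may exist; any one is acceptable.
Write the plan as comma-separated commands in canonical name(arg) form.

turn(left), move(4), strafe(right, 2)

t0: at (9,4), heading up
[1] after turn(left): at (9,4), heading left
[2] after move(4): at (5,4), heading left
[3] after strafe(right, 2): at (5,6), heading left
no 2-step plan works, so 3 is optimal.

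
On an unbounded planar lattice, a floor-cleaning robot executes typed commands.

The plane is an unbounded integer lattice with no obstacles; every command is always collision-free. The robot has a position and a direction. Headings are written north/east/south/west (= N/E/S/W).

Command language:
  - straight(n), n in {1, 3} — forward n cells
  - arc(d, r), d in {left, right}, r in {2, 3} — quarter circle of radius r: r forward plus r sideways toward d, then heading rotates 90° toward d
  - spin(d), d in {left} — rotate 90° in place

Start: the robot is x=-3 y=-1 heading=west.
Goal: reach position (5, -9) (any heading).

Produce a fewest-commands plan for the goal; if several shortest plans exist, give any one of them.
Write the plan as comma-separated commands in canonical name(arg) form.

spin(left), arc(left, 3), arc(right, 2), arc(left, 3)

from: x=-3 y=-1 heading=west
1. spin(left) → x=-3 y=-1 heading=south
2. arc(left, 3) → x=0 y=-4 heading=east
3. arc(right, 2) → x=2 y=-6 heading=south
4. arc(left, 3) → x=5 y=-9 heading=east
shorter routes all fall short; 4 is best.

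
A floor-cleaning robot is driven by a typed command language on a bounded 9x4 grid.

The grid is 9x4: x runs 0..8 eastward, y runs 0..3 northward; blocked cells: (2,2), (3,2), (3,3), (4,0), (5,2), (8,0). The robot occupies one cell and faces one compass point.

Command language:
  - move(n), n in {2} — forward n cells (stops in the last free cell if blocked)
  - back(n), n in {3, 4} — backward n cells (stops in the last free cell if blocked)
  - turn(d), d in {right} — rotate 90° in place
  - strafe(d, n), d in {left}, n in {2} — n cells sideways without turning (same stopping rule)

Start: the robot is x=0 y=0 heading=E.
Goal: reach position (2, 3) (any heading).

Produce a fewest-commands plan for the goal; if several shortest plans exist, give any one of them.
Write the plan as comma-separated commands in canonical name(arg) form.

begin: x=0 y=0 heading=E
step 1 (turn(right)): x=0 y=0 heading=S
step 2 (back(3)): x=0 y=3 heading=S
step 3 (strafe(left, 2)): x=2 y=3 heading=S
shorter routes all fall short; 3 is best.

turn(right), back(3), strafe(left, 2)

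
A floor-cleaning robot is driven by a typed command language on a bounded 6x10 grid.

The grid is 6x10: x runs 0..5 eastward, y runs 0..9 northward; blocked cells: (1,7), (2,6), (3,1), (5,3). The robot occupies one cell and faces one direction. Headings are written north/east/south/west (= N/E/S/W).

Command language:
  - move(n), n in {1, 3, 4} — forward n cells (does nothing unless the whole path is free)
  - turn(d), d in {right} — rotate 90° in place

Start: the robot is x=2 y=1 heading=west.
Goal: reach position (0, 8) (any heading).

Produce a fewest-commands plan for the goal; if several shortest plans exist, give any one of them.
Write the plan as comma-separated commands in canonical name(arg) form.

start: x=2 y=1 heading=west
1. move(1) → x=1 y=1 heading=west
2. move(1) → x=0 y=1 heading=west
3. turn(right) → x=0 y=1 heading=north
4. move(3) → x=0 y=4 heading=north
5. move(4) → x=0 y=8 heading=north
minimal: 5 command(s), checked below 5.

move(1), move(1), turn(right), move(3), move(4)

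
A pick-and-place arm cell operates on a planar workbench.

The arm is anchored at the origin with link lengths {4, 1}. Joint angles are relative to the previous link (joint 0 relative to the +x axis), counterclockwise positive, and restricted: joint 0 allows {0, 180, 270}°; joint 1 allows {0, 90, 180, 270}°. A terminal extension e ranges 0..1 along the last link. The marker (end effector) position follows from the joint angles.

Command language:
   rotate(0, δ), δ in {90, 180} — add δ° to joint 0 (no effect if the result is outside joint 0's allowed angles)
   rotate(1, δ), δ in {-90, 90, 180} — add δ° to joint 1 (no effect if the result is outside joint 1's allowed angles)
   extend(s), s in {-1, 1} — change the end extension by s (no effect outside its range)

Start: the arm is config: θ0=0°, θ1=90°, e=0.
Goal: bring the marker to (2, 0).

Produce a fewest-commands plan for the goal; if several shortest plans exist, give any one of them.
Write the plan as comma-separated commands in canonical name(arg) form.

extend(1), rotate(1, 90)

t0: config: θ0=0°, θ1=90°, e=0
t=1 extend(1) ⇒ config: θ0=0°, θ1=90°, e=1
t=2 rotate(1, 90) ⇒ config: θ0=0°, θ1=180°, e=1
minimal: 2 command(s), checked below 2.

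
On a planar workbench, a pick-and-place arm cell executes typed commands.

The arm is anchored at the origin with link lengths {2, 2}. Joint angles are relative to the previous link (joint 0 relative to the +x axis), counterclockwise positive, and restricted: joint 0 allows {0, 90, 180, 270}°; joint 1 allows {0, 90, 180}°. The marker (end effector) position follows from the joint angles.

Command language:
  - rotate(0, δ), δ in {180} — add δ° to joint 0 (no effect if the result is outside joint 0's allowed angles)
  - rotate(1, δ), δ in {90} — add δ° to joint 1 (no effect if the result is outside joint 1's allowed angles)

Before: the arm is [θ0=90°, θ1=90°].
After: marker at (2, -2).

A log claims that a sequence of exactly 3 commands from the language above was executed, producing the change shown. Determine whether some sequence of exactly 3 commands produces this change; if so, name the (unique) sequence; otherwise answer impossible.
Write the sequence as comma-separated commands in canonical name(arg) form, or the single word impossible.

rotate(0, 180), rotate(0, 180), rotate(0, 180)

start: [θ0=90°, θ1=90°]
[1] after rotate(0, 180): [θ0=270°, θ1=90°]
[2] after rotate(0, 180): [θ0=90°, θ1=90°]
[3] after rotate(0, 180): [θ0=270°, θ1=90°]
no other 3-command option fits: unique.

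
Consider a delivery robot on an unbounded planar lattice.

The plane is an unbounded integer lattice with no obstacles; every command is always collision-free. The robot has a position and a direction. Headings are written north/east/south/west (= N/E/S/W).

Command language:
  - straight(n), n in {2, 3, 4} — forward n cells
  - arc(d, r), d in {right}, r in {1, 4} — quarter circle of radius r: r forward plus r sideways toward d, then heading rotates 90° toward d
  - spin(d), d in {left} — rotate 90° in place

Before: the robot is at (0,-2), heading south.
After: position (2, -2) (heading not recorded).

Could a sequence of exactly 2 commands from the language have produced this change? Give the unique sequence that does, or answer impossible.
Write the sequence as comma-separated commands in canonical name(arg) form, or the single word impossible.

key: order matters: swapping spin(left) and straight(2) lands elsewhere
from: at (0,-2), heading south
1. spin(left) → at (0,-2), heading east
2. straight(2) → at (2,-2), heading east
uniquely the one of 36 2-step routes that fits.

spin(left), straight(2)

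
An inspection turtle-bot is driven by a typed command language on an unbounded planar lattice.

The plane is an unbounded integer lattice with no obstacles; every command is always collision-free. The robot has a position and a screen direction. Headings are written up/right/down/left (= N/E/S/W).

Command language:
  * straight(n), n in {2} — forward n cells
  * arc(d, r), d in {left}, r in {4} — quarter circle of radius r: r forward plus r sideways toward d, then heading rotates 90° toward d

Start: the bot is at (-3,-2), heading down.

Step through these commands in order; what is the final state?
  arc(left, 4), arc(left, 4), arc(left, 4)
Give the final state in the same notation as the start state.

begin: at (-3,-2), heading down
1. arc(left, 4) → at (1,-6), heading right
2. arc(left, 4) → at (5,-2), heading up
3. arc(left, 4) → at (1,2), heading left

at (1,2), heading left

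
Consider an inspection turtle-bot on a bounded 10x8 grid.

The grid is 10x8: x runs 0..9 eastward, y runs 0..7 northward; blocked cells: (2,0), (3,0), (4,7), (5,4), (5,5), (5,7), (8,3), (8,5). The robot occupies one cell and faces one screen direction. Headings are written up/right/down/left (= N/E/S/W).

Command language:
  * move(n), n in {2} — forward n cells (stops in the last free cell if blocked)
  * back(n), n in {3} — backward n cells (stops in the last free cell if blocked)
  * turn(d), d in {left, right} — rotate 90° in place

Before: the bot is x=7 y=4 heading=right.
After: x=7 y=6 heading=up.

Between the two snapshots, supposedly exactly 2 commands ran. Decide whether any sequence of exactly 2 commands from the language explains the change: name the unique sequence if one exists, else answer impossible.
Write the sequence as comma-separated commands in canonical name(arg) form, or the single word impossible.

key: order matters: swapping turn(left) and move(2) lands elsewhere
from: x=7 y=4 heading=right
step 1 (turn(left)): x=7 y=4 heading=up
step 2 (move(2)): x=7 y=6 heading=up
no rival 2-sequence matches.

turn(left), move(2)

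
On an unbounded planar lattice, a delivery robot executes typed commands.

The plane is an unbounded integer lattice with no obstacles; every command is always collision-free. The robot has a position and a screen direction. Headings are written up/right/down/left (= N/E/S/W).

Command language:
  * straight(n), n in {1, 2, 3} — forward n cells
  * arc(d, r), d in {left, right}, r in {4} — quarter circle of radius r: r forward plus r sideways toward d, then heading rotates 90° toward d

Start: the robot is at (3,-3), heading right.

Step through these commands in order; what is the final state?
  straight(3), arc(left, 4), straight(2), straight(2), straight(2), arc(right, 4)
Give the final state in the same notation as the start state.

at (14,11), heading right

from: at (3,-3), heading right
[1] after straight(3): at (6,-3), heading right
[2] after arc(left, 4): at (10,1), heading up
[3] after straight(2): at (10,3), heading up
[4] after straight(2): at (10,5), heading up
[5] after straight(2): at (10,7), heading up
[6] after arc(right, 4): at (14,11), heading right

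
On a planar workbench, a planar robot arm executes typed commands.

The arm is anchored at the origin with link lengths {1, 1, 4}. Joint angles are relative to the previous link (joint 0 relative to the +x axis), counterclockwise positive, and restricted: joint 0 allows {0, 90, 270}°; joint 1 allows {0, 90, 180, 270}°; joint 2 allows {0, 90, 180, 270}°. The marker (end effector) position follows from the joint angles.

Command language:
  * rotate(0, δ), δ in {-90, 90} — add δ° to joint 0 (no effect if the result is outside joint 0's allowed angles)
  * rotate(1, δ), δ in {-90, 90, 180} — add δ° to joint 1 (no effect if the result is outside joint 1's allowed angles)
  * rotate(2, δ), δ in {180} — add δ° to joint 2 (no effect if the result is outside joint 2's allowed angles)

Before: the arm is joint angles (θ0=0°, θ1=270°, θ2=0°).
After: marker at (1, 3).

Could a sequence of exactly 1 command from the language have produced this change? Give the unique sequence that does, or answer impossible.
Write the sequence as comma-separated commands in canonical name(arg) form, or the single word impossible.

rotate(2, 180)

begin: joint angles (θ0=0°, θ1=270°, θ2=0°)
[1] after rotate(2, 180): joint angles (θ0=0°, θ1=270°, θ2=180°)
no other 1-command option fits: unique.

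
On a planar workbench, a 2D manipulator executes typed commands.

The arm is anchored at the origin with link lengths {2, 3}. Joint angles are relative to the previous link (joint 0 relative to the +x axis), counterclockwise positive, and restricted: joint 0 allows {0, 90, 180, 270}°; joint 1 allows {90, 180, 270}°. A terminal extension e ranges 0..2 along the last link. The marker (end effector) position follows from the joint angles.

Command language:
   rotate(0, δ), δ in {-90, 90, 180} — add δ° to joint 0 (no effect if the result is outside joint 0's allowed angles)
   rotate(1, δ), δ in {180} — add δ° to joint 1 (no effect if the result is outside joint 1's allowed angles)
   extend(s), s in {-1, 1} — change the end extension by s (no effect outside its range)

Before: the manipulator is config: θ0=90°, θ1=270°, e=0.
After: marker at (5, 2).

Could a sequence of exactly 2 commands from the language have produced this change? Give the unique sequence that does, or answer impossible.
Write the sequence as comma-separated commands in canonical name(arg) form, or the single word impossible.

extend(1), extend(1)

t0: config: θ0=90°, θ1=270°, e=0
1. extend(1) → config: θ0=90°, θ1=270°, e=1
2. extend(1) → config: θ0=90°, θ1=270°, e=2
no rival 2-sequence matches.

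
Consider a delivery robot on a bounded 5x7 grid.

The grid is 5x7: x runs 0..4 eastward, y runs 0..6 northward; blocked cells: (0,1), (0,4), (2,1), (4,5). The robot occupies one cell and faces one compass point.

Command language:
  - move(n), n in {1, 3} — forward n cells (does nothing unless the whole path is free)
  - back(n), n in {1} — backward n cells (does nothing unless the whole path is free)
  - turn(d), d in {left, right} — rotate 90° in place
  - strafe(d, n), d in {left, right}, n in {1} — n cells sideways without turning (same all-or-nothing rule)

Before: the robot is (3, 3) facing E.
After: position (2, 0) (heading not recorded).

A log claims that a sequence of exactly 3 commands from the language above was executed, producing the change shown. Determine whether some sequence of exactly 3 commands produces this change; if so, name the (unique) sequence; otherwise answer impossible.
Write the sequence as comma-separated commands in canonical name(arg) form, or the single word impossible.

turn(right), move(3), strafe(right, 1)

key: running strafe(right, 1) before turn(right) would end elsewhere — order is forced
t0: (3, 3) facing E
t=1 turn(right) ⇒ (3, 3) facing S
t=2 move(3) ⇒ (3, 0) facing S
t=3 strafe(right, 1) ⇒ (2, 0) facing S
no other 3-command option fits: unique.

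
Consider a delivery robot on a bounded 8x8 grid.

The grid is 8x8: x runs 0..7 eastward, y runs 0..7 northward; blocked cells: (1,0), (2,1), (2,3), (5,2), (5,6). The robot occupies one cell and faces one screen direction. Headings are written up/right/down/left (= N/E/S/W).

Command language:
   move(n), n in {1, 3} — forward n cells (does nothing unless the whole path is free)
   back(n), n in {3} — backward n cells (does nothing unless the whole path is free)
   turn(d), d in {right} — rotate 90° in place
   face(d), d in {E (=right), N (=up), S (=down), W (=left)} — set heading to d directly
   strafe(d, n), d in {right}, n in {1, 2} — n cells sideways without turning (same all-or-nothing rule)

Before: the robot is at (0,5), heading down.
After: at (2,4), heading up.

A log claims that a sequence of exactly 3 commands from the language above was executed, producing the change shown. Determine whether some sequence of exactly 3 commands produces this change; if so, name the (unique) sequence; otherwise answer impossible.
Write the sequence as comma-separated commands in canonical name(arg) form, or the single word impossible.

move(1), face(N), strafe(right, 2)

key: order matters: swapping move(1) and strafe(right, 2) lands elsewhere
begin: at (0,5), heading down
[1] after move(1): at (0,4), heading down
[2] after face(N): at (0,4), heading up
[3] after strafe(right, 2): at (2,4), heading up
no rival 3-sequence matches.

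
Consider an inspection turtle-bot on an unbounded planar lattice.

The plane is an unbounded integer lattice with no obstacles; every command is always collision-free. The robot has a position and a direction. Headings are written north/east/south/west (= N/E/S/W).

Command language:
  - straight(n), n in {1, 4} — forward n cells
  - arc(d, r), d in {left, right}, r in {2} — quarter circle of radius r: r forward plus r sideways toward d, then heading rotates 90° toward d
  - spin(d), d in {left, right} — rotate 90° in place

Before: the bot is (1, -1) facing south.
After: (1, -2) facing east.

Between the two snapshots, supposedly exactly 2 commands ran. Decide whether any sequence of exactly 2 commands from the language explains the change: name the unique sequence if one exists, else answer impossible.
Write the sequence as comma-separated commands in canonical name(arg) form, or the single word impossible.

key: cell and facing (now E) both changed — the 2 commands mix motion and turning
t0: (1, -1) facing south
[1] after straight(1): (1, -2) facing south
[2] after spin(left): (1, -2) facing east
no rival 2-sequence matches.

straight(1), spin(left)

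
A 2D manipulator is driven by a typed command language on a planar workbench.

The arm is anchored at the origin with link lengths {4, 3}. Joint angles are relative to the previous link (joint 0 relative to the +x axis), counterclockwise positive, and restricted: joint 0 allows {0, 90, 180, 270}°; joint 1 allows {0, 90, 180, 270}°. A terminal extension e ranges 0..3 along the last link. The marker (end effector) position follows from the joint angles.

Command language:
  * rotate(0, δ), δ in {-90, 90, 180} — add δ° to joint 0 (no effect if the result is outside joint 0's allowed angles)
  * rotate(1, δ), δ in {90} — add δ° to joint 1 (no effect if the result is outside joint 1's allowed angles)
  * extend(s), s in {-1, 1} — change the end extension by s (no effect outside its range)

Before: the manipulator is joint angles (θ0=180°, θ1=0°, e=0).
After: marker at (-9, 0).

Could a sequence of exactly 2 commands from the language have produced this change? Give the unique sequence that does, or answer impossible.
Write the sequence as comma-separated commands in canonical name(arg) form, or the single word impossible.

extend(1), extend(1)

start: joint angles (θ0=180°, θ1=0°, e=0)
step 1 (extend(1)): joint angles (θ0=180°, θ1=0°, e=1)
step 2 (extend(1)): joint angles (θ0=180°, θ1=0°, e=2)
all 36 alternatives checked — unique.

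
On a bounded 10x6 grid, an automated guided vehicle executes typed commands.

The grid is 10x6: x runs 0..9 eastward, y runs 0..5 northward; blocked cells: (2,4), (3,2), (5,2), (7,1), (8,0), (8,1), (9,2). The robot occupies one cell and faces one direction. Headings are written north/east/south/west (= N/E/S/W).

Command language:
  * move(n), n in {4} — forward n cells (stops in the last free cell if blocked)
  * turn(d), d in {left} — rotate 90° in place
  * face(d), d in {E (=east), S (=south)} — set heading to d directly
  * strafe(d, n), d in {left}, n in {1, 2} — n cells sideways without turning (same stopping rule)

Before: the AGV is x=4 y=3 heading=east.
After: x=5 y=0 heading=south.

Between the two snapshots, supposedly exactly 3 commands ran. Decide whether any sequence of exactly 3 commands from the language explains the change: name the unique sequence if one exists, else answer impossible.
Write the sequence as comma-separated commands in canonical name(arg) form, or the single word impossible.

face(S), move(4), strafe(left, 1)

key: move(4) runs into the grid edge before its full distance
begin: x=4 y=3 heading=east
t=1 face(S) ⇒ x=4 y=3 heading=south
t=2 move(4) ⇒ x=4 y=0 heading=south
t=3 strafe(left, 1) ⇒ x=5 y=0 heading=south
no other 3-command option fits: unique.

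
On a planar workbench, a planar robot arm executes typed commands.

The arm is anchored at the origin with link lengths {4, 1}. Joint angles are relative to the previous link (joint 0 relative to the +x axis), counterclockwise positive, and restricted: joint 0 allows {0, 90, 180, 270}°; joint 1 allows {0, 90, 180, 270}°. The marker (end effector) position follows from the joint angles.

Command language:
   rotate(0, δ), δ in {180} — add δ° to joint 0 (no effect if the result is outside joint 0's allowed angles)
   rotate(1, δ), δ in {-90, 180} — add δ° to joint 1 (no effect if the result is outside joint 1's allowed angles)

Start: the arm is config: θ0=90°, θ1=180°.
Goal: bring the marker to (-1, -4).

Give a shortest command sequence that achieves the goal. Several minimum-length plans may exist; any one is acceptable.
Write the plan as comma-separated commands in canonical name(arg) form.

initial: config: θ0=90°, θ1=180°
1. rotate(0, 180) → config: θ0=270°, θ1=180°
2. rotate(1, 180) → config: θ0=270°, θ1=0°
3. rotate(1, -90) → config: θ0=270°, θ1=270°
shorter routes all fall short; 3 is best.

rotate(0, 180), rotate(1, 180), rotate(1, -90)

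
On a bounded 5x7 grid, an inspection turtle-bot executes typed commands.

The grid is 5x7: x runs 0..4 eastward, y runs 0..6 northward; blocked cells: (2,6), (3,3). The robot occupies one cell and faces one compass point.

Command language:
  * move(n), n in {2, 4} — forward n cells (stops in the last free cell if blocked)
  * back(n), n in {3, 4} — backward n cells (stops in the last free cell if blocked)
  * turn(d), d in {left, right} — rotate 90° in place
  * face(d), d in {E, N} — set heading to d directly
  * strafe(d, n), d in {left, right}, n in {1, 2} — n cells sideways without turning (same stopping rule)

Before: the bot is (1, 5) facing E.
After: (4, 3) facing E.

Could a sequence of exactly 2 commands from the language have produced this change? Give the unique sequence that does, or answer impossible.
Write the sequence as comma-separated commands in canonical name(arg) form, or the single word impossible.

key: move(4) runs into the grid edge before its full distance
from: (1, 5) facing E
step 1 (move(4)): (4, 5) facing E
step 2 (strafe(right, 2)): (4, 3) facing E
no other 2-command option fits: unique.

move(4), strafe(right, 2)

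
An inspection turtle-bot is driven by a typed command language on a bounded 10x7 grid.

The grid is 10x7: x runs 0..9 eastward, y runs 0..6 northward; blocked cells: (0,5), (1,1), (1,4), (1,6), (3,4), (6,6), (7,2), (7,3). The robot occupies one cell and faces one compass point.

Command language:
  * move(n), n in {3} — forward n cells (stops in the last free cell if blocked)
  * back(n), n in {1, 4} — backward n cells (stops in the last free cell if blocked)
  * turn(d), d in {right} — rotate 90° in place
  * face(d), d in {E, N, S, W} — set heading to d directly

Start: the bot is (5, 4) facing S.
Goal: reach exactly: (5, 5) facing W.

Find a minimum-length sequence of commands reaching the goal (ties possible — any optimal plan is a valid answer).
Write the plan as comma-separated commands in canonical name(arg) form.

begin: (5, 4) facing S
[1] after back(1): (5, 5) facing S
[2] after turn(right): (5, 5) facing W
nothing shorter than 2 reaches the goal.

back(1), turn(right)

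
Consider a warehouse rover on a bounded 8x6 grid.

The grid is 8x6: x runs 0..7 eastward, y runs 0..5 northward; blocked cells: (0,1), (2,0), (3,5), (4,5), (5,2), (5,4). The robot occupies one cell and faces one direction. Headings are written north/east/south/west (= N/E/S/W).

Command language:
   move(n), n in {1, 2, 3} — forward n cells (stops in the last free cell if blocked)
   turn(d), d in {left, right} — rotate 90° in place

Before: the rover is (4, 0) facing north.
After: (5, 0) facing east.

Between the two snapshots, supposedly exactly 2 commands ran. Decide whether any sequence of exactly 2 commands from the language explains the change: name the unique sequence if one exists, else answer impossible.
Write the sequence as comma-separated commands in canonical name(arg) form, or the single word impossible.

key: order matters: swapping turn(right) and move(1) lands elsewhere
t0: (4, 0) facing north
step 1 (turn(right)): (4, 0) facing east
step 2 (move(1)): (5, 0) facing east
no other 2-command option fits: unique.

turn(right), move(1)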